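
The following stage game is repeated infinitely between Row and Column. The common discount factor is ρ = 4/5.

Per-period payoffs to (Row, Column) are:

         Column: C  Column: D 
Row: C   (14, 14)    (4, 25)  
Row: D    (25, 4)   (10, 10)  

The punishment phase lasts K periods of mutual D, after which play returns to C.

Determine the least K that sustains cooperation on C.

6

Need Σ_{k=1}^{K} ρ^k ≥ (25−14)/(14−10) = 2.7500 at ρ = 4/5.
At K = 5 the sum is 2.6893 < 2.7500; at K = 6 it is 2.9514 ≥ 2.7500.
So the minimum punishment length is K = 6.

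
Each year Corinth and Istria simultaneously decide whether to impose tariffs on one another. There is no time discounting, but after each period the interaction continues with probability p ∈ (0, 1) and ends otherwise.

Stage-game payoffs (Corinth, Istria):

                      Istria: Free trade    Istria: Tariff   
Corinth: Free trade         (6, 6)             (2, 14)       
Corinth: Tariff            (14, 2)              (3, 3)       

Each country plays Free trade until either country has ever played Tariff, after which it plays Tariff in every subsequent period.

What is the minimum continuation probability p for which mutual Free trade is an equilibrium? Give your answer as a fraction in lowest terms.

8/11

With no time discounting, the continuation probability p plays the role of the discount factor.
Grim-trigger IC: 6/(1−p) ≥ 14 + 3p/(1−p) ⇒ p ≥ (14−6)/(14−3) = 8/11.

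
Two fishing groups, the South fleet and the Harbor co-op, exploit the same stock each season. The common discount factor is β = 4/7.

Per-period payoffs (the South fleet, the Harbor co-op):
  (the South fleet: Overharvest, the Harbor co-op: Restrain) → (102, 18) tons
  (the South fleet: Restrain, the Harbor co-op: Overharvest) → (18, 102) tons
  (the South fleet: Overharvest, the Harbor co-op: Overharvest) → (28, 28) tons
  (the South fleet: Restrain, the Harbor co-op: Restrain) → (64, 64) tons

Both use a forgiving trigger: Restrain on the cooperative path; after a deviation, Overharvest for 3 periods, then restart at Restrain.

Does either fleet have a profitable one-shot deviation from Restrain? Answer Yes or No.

Comparing payoff streams over the 4 periods until play realigns: cooperate → 64(1+β+…+β^3); deviate → 102 + 28(β+…+β^3).
Cooperation is sustained iff (64−28)(β+…+β^3) ≥ 102−64.
β+…+β^3 = 4/7·(1−(4/7)^3)/(1−4/7) = 1.0845, and (102−64)/(64−28) = 1.0556.
1.0845 ≥ 1.0556, so cooperation is sustainable.

No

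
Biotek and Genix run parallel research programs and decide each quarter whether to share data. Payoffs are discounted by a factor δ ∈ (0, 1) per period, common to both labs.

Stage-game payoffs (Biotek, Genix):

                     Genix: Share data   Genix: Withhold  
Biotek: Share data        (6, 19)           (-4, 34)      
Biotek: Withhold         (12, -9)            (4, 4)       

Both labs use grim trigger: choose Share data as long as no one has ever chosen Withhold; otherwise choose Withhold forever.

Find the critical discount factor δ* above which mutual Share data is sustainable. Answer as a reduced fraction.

For Biotek: deviation gain 12−6 = 6, per-period punishment loss 6−4 = 2. IC gives δ ≥ 6/8 = 3/4.
For Genix: gain 15, loss 15 per period, so δ ≥ 15/30 = 1/2.
The tighter constraint is Biotek's, so cooperation needs δ ≥ 3/4.

3/4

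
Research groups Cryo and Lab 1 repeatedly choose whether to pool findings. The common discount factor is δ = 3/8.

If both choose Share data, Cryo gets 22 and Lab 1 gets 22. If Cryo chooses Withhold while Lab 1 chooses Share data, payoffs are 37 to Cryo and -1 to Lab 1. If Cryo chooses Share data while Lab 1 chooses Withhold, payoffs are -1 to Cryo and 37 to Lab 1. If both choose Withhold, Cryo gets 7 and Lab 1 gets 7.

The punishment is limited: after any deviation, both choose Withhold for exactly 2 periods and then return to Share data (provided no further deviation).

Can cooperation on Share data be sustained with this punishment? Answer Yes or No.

IC: δ+…+δ^2 ≥ (37−22)/(22−7) = 1.
At δ = 3/8: partial sum = 0.5156 < 1.0000. Cooperation not sustainable.

No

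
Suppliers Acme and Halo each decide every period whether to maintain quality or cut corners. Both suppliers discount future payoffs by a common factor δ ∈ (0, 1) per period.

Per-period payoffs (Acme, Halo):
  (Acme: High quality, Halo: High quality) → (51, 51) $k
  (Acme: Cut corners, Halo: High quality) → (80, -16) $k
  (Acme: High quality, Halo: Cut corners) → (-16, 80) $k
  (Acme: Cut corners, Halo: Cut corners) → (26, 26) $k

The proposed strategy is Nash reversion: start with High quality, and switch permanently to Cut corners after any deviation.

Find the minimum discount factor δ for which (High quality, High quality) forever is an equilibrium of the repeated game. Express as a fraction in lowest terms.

29/54

One-period gain from deviating is 80 − 51 = 29. The loss is 51 − 26 = 25 in every subsequent period, with present value 25·δ/(1−δ).
Deviation is unprofitable when 25·δ/(1−δ) ≥ 29, i.e. δ/(1−δ) ≥ 29/25.
Equivalently δ ≥ 29/(29+25) = 29/54.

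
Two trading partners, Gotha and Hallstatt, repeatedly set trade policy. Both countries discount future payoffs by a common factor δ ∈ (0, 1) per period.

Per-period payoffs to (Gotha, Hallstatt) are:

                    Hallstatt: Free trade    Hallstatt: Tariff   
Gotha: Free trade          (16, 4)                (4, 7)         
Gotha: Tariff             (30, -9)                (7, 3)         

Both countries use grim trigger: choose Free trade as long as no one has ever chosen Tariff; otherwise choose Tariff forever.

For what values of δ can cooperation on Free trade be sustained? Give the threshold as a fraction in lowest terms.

For Gotha: deviation gain 30−16 = 14, per-period punishment loss 16−7 = 9. IC gives δ ≥ 14/23.
For Hallstatt: gain 3, loss 1 per period, so δ ≥ 3/4.
The tighter constraint is Hallstatt's, so cooperation needs δ ≥ 3/4.

3/4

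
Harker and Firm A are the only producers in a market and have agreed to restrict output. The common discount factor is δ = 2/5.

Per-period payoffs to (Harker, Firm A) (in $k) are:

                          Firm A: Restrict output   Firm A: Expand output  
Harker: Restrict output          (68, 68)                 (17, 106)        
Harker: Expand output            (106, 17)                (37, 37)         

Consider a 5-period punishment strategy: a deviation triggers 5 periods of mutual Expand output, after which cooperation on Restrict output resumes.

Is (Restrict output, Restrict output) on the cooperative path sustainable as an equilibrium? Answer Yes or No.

No

A one-shot deviation gives 106 now, then 37 for 5 periods, then back to 68.
Gain from deviating: (106−68) today; loss: (68−37) in each of the next 5 periods.
No-deviation condition: (68−37)(δ+…+δ^5) ≥ 106−68, i.e. δ+…+δ^5 ≥ 38/31.
At δ = 2/5: δ+…+δ^5 = 0.6598 < 1.2258.
So cooperation is not sustainable.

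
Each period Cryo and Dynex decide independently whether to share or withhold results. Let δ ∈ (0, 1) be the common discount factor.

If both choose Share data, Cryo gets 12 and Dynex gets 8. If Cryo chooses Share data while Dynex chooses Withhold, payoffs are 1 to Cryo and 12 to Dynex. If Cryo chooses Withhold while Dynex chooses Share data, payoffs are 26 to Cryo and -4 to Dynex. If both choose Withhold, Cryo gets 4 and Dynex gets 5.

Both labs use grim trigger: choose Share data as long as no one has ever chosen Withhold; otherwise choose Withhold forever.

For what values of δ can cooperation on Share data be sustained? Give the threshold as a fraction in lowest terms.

Cryo's threshold: (26−12)/(26−4) = 7/11.
Dynex's threshold: (12−8)/(12−5) = 4/7.
7/11 > 4/7, so Cryo binds and δ* = 7/11.

7/11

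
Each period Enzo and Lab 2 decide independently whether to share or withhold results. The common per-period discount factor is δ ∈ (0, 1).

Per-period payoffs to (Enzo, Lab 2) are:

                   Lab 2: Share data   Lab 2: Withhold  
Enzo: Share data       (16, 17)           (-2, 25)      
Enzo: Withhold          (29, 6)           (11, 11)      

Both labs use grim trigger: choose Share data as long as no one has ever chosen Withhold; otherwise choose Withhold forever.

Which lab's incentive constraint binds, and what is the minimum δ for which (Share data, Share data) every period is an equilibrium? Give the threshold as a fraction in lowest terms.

Enzo's threshold: (29−16)/(29−11) = 13/18.
Lab 2's threshold: (25−17)/(25−11) = 4/7.
13/18 > 4/7, so Enzo binds and δ* = 13/18.

Enzo; δ ≥ 13/18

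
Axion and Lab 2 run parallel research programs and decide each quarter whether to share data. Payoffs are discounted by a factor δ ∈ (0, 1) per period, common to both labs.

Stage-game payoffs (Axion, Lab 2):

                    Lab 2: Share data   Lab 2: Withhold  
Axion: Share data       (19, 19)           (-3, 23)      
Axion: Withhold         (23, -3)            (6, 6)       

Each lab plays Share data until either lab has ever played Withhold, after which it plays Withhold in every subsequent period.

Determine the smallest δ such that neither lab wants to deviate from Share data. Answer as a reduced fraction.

4/17

Cooperation forever yields 19 each period: 19/(1−δ).
Deviating yields 23 once, then 6 forever: 23 + 6δ/(1−δ).
No profitable deviation requires 19/(1−δ) ≥ 23 + 6δ/(1−δ).
Multiplying by (1−δ): 19 ≥ 23(1−δ) + 6δ = 23 − 17δ.
So 17δ ≥ 4, i.e. δ ≥ 4/17.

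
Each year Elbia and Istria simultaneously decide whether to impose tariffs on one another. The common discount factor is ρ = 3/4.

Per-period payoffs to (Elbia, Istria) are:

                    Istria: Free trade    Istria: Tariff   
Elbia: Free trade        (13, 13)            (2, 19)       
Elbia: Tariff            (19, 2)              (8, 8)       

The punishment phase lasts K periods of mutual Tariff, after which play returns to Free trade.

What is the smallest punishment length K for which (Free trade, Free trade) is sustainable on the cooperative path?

IC: ρ(1−ρ^K)/(1−ρ) ≥ (19−13)/(13−8) = 6/5.
With ρ = 3/4: need 1 − ρ^K ≥ 6/5·(1−3/4)/(3/4), i.e. ρ^K ≤ 0.6000.
Since (3/4)^1 = 0.7500 and (3/4)^2 = 0.5625, the smallest such K is 2.

2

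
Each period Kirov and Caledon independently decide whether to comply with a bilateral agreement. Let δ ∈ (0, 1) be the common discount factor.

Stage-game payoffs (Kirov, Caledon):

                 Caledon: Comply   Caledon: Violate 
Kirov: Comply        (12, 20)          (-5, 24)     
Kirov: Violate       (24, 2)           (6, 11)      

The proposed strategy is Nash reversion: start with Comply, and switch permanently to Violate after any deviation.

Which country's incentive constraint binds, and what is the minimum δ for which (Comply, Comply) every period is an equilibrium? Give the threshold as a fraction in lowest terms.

Kirov; δ ≥ 2/3

Kirov's threshold: (24−12)/(24−6) = 2/3.
Caledon's threshold: (24−20)/(24−11) = 4/13.
2/3 > 4/13, so Kirov binds and δ* = 2/3.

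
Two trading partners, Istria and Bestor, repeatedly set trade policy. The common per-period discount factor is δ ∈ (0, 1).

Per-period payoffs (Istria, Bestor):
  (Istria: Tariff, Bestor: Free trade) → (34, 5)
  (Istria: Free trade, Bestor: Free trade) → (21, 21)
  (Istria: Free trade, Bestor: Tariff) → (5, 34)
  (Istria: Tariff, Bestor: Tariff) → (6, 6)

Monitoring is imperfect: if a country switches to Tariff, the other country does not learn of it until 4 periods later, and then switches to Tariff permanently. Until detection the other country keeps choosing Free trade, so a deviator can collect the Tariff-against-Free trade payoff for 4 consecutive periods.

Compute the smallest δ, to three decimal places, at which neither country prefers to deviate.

0.825

A deviator earns 34 for 4 periods, then 6 forever; cooperating earns 21 forever. Multiplying the IC by (1−δ):
21 ≥ 34(1−δ^4) + 6δ^4, so 28·δ^4 ≥ 13 and δ^4 ≥ 13/28.
δ ≥ (13/28)^(1/4) ≈ 0.825.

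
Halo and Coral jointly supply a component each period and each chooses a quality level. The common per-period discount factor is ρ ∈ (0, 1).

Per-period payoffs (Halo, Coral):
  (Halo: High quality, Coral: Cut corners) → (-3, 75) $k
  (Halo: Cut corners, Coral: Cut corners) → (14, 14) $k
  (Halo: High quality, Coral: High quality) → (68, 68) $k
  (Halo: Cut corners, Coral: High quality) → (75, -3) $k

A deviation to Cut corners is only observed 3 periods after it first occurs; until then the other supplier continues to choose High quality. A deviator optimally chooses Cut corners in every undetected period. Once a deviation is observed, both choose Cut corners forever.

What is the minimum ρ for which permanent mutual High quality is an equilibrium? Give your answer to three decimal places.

0.486

Deviating for the 3 undetected periods gains 75−68 = 7 per period over cooperation, then loses 68−14 = 54 per period forever once punishment starts.
Gain: 7(1 + ρ + … + ρ^2); loss: 54·ρ^3/(1−ρ).
No profitable deviation ⇔ 7(1−ρ^3) ≤ 54·ρ^3, i.e. ρ^3 ≥ 7/(7+54) = 7/61.
Hence ρ ≥ (7/61)^(1/3) ≈ 0.486.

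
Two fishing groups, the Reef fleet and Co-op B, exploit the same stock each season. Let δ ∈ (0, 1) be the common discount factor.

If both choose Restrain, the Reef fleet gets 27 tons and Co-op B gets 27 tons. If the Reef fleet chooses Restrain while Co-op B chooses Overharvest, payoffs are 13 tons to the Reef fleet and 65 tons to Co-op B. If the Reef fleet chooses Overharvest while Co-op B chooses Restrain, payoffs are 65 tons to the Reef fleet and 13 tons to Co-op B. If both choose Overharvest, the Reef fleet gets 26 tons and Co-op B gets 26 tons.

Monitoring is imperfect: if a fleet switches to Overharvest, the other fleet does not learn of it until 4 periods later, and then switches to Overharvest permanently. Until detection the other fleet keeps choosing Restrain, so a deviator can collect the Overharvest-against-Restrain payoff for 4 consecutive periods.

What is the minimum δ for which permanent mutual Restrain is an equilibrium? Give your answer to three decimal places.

0.994

The best deviation is to choose Overharvest for all 4 undetected periods, earning 65 each, then 26 forever once detected.
Deviation value: 65(1−δ^4)/(1−δ) + 26δ^4/(1−δ); cooperation value: 27/(1−δ).
IC: 27 ≥ 65(1−δ^4) + 26δ^4 = 65 − 39δ^4.
So δ^4 ≥ 38/39, giving δ ≥ (38/39)^(1/4) ≈ 0.994.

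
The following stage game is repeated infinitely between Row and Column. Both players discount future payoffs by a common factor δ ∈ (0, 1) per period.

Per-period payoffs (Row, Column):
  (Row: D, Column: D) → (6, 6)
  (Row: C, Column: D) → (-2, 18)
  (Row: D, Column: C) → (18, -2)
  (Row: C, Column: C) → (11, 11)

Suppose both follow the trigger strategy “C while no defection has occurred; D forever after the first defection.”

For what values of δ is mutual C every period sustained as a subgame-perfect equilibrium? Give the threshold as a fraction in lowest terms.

7/12

One-period gain from deviating is 18 − 11 = 7. The loss is 11 − 6 = 5 in every subsequent period, with present value 5·δ/(1−δ).
Deviation is unprofitable when 5·δ/(1−δ) ≥ 7, i.e. δ/(1−δ) ≥ 7/5.
Equivalently δ ≥ 7/(7+5) = 7/12.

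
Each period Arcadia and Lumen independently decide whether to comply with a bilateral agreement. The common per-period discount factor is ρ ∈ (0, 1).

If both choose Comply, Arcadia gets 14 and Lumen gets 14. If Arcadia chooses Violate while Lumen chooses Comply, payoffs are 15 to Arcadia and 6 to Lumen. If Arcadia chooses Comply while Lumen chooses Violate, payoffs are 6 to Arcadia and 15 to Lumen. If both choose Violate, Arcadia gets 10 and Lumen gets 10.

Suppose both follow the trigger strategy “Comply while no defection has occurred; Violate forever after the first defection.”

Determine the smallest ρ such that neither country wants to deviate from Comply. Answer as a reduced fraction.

1/5

Under grim trigger the critical discount factor is (T−C)/(T−P) with T = 15, C = 14, P = 10.
ρ* = (15−14)/(15−10) = 1/5.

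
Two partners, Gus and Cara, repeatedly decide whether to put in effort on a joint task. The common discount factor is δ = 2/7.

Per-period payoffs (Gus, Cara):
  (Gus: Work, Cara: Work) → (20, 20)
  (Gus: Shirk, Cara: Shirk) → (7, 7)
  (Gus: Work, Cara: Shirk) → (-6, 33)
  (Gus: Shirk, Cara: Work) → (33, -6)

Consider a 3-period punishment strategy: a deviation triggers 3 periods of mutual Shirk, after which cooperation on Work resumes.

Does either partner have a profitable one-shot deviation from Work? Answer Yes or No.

IC: δ+…+δ^3 ≥ (33−20)/(20−7) = 1.
At δ = 2/7: partial sum = 0.3907 < 1.0000. Cooperation not sustainable.

Yes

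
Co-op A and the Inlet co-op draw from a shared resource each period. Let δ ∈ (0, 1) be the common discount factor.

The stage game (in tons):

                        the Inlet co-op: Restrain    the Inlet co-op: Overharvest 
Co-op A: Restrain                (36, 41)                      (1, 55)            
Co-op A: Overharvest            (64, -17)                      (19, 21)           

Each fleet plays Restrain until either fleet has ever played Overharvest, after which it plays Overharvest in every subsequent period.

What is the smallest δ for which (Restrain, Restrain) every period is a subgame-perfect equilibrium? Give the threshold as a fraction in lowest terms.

28/45

For Co-op A: deviation gain 64−36 = 28, per-period punishment loss 36−19 = 17. IC gives δ ≥ 28/45.
For the Inlet co-op: gain 14, loss 20 per period, so δ ≥ 14/34 = 7/17.
The tighter constraint is Co-op A's, so cooperation needs δ ≥ 28/45.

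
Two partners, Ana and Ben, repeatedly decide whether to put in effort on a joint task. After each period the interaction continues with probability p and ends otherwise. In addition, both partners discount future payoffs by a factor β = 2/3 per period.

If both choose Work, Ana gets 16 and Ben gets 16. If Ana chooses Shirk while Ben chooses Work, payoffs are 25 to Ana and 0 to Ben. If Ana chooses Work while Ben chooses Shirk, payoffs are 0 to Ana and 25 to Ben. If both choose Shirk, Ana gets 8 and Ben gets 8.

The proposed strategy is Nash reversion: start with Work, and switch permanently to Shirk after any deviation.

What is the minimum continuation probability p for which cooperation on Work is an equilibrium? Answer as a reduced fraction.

With continuation probability p and discount β, the effective per-period discount factor is βp.
Grim-trigger IC: βp ≥ (25−16)/(25−8) = 9/17.
So p ≥ (9/17)/(2/3) = 27/34.

27/34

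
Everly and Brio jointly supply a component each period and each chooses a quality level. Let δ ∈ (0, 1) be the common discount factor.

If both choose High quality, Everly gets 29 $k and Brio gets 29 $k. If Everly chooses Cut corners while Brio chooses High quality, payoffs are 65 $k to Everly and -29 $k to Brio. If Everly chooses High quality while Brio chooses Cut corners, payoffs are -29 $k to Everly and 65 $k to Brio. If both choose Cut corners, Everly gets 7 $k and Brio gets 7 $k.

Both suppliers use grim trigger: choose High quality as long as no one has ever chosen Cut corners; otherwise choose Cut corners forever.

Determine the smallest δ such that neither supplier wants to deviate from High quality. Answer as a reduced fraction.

Under grim trigger the critical discount factor is (T−C)/(T−P) with T = 65, C = 29, P = 7.
δ* = (65−29)/(65−7) = 36/58 = 18/29.

18/29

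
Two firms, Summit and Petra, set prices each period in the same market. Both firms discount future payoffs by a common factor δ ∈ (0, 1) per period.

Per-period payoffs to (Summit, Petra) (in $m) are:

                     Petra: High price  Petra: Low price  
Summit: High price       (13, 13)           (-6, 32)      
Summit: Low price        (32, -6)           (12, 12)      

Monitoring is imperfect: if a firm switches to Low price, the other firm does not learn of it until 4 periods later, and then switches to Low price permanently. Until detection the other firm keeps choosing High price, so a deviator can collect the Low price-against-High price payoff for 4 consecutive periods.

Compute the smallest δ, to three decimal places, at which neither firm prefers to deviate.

A deviator earns 32 for 4 periods, then 12 forever; cooperating earns 13 forever. Multiplying the IC by (1−δ):
13 ≥ 32(1−δ^4) + 12δ^4, so 20·δ^4 ≥ 19 and δ^4 ≥ 19/20.
δ ≥ (19/20)^(1/4) ≈ 0.987.

0.987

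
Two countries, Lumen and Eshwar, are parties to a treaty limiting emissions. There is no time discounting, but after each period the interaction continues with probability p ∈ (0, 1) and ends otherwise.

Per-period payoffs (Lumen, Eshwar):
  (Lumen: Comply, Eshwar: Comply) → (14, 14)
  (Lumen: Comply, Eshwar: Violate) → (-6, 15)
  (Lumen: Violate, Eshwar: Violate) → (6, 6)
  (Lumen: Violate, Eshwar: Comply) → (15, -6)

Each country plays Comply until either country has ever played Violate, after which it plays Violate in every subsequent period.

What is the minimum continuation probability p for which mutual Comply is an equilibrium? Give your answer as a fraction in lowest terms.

1/9

With no time discounting, the continuation probability p plays the role of the discount factor.
Grim-trigger IC: 14/(1−p) ≥ 15 + 6p/(1−p) ⇒ p ≥ (15−14)/(15−6) = 1/9.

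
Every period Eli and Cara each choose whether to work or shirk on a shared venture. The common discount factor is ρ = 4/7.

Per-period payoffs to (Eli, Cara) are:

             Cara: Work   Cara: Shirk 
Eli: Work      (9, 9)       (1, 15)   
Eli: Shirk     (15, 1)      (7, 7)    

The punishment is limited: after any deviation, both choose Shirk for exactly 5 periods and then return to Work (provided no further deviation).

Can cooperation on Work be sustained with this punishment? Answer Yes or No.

No

Comparing payoff streams over the 6 periods until play realigns: cooperate → 9(1+ρ+…+ρ^5); deviate → 15 + 7(ρ+…+ρ^5).
Cooperation is sustained iff (9−7)(ρ+…+ρ^5) ≥ 15−9.
ρ+…+ρ^5 = 4/7·(1−(4/7)^5)/(1−4/7) = 1.2521, and (15−9)/(9−7) = 3.0000.
1.2521 < 3.0000, so cooperation is not sustainable.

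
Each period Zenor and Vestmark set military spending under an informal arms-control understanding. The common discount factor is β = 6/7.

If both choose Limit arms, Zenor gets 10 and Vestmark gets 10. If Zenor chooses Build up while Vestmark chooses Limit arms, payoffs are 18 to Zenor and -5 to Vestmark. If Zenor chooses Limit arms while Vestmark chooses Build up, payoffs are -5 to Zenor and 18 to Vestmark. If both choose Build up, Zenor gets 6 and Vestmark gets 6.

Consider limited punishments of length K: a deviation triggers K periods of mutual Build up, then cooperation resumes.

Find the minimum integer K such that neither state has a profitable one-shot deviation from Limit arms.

Need Σ_{k=1}^{K} β^k ≥ (18−10)/(10−6) = 2.0000 at β = 6/7.
At K = 2 the sum is 1.5918 < 2.0000; at K = 3 it is 2.2216 ≥ 2.0000.
So the minimum punishment length is K = 3.

3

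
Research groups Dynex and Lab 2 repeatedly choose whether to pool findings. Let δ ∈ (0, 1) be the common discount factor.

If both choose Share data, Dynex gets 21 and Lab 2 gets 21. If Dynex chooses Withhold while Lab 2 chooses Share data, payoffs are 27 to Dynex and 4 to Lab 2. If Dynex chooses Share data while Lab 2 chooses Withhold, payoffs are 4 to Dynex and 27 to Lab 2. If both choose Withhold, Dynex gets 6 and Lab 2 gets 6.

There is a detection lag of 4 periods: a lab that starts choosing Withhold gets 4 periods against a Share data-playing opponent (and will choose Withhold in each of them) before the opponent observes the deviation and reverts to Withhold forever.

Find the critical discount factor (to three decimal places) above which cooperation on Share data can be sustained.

Deviating for the 4 undetected periods gains 27−21 = 6 per period over cooperation, then loses 21−6 = 15 per period forever once punishment starts.
Gain: 6(1 + δ + … + δ^3); loss: 15·δ^4/(1−δ).
No profitable deviation ⇔ 6(1−δ^4) ≤ 15·δ^4, i.e. δ^4 ≥ 6/(6+15) = 2/7.
Hence δ ≥ (2/7)^(1/4) ≈ 0.731.

0.731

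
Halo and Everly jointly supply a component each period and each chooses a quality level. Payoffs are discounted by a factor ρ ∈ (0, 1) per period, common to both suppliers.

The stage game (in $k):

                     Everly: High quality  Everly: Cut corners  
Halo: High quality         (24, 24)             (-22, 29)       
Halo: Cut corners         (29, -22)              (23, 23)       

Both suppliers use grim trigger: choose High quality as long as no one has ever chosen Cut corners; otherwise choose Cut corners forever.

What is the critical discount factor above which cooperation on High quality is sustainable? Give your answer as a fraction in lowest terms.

5/6

Cooperation forever yields 24 each period: 24/(1−ρ).
Deviating yields 29 once, then 23 forever: 29 + 23ρ/(1−ρ).
No profitable deviation requires 24/(1−ρ) ≥ 29 + 23ρ/(1−ρ).
Multiplying by (1−ρ): 24 ≥ 29(1−ρ) + 23ρ = 29 − 6ρ.
So 6ρ ≥ 5, i.e. ρ ≥ 5/6.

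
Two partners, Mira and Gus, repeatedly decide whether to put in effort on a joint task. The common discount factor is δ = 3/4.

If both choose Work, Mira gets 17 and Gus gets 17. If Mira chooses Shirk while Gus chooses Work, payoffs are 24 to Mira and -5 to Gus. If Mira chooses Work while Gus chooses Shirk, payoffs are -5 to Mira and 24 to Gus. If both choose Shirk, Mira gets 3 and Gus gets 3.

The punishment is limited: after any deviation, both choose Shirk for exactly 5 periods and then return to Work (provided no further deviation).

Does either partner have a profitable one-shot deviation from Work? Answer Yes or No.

No

A one-shot deviation gives 24 now, then 3 for 5 periods, then back to 17.
Gain from deviating: (24−17) today; loss: (17−3) in each of the next 5 periods.
No-deviation condition: (17−3)(δ+…+δ^5) ≥ 24−17, i.e. δ+…+δ^5 ≥ 1/2.
At δ = 3/4: δ+…+δ^5 = 2.2881 ≥ 0.5000.
So cooperation is sustainable.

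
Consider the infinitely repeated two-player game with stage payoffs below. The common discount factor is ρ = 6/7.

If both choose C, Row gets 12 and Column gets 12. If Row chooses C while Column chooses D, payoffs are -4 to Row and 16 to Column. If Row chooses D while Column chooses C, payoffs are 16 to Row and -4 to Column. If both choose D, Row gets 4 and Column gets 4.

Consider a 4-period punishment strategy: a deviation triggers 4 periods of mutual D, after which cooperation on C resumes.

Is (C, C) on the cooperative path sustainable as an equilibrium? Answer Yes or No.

Yes

A one-shot deviation gives 16 now, then 4 for 4 periods, then back to 12.
Gain from deviating: (16−12) today; loss: (12−4) in each of the next 4 periods.
No-deviation condition: (12−4)(ρ+…+ρ^4) ≥ 16−12, i.e. ρ+…+ρ^4 ≥ 1/2.
At ρ = 6/7: ρ+…+ρ^4 = 2.7613 ≥ 0.5000.
So cooperation is sustainable.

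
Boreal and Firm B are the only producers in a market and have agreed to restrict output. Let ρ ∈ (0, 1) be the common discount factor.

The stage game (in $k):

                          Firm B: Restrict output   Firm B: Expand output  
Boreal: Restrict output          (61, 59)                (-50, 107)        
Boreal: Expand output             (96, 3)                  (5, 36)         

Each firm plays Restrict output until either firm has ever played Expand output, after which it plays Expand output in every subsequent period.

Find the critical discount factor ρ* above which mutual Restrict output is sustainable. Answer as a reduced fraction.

For Boreal: deviation gain 96−61 = 35, per-period punishment loss 61−5 = 56. IC gives ρ ≥ 35/91 = 5/13.
For Firm B: gain 48, loss 23 per period, so ρ ≥ 48/71.
The tighter constraint is Firm B's, so cooperation needs ρ ≥ 48/71.

48/71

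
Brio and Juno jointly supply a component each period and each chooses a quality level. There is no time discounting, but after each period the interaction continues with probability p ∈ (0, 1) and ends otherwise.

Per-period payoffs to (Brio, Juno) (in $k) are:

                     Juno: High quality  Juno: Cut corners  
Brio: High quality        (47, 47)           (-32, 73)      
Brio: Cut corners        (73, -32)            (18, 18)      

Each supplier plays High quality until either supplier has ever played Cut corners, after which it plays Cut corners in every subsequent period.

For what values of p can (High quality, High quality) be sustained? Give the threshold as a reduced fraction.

26/55

Expected cooperation value is 47 + p·47 + p²·47 + … = 47/(1−p); deviation gives 73 + p·18/(1−p).
47 ≥ 73(1−p) + 18p ⇒ 55p ≥ 26 ⇒ p ≥ 26/55.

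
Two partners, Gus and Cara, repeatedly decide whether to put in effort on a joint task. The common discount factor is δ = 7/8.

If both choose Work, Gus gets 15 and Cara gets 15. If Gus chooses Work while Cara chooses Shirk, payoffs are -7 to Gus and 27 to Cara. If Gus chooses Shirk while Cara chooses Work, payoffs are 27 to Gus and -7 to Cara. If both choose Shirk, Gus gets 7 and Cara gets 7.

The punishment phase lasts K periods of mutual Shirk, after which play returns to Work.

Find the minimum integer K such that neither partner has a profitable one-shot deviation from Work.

Need Σ_{k=1}^{K} δ^k ≥ (27−15)/(15−7) = 1.5000 at δ = 7/8.
At K = 1 the sum is 0.8750 < 1.5000; at K = 2 it is 1.6406 ≥ 1.5000.
So the minimum punishment length is K = 2.

2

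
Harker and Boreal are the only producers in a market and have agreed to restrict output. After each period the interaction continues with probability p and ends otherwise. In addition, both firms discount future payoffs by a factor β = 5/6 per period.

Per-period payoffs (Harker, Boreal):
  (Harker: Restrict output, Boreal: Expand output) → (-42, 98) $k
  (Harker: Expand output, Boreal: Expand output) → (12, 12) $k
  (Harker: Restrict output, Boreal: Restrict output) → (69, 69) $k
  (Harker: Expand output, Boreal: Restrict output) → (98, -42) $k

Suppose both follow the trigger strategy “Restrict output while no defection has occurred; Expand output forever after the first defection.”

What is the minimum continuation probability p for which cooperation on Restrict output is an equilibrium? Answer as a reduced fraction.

Expected continuation weight on next period's payoff is β·p = 5/6·p, which plays the role of the discount factor.
Cooperation requires 5/6·p ≥ (98−69)/(98−12) = 29/86, hence p ≥ 87/215.

87/215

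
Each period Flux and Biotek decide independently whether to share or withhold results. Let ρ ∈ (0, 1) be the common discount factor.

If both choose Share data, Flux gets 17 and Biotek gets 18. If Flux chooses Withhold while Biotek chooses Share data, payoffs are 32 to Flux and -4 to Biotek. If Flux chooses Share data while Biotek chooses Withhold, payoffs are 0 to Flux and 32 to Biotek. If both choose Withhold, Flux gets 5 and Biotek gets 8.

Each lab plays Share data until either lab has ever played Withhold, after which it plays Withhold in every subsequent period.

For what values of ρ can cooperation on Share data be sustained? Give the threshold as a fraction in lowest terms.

7/12

Flux: cooperation gives 17 each period; deviation gives 32 once then 5 forever.
  17/(1−ρ) ≥ 32 + 5ρ/(1−ρ) ⇒ ρ ≥ 15/27 = 5/9.
Biotek: cooperation gives 18 each period; deviation gives 32 once then 8 forever.
  ρ ≥ 14/24 = 7/12.
Both must hold, so the binding constraint is Biotek's: ρ ≥ 7/12.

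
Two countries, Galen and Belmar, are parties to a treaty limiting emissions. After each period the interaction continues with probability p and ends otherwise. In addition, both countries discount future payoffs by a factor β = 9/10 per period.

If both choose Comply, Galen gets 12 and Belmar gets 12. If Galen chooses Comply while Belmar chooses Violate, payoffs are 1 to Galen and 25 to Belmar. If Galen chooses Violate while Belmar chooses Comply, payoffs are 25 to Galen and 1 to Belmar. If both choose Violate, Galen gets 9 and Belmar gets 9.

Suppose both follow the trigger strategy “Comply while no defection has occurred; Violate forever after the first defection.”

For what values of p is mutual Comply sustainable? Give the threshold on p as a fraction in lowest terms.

65/72

Expected continuation weight on next period's payoff is β·p = 9/10·p, which plays the role of the discount factor.
Cooperation requires 9/10·p ≥ (25−12)/(25−9) = 13/16, hence p ≥ 65/72.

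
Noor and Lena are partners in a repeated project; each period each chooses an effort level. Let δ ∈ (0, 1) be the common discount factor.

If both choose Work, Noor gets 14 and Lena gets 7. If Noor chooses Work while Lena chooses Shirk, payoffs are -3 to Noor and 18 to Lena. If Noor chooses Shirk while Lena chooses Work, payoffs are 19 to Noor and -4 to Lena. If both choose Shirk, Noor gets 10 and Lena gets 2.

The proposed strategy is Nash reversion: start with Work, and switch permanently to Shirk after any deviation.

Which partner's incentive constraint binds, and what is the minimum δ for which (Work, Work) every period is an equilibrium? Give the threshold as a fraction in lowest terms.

For Noor: deviation gain 19−14 = 5, per-period punishment loss 14−10 = 4. IC gives δ ≥ 5/9.
For Lena: gain 11, loss 5 per period, so δ ≥ 11/16.
The tighter constraint is Lena's, so cooperation needs δ ≥ 11/16.

Lena; δ ≥ 11/16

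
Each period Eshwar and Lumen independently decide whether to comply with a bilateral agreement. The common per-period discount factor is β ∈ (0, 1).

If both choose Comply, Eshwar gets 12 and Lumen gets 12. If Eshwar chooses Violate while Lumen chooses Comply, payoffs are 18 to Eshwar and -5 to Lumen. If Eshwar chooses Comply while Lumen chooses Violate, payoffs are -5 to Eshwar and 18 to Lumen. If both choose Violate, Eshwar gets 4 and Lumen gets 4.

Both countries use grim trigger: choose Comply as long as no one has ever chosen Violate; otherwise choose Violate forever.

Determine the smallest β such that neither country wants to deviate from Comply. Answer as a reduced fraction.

12/(1−β) ≥ 18 + 4β/(1−β)
12 ≥ 18 − 14β
β ≥ 6/14 = 3/7.

3/7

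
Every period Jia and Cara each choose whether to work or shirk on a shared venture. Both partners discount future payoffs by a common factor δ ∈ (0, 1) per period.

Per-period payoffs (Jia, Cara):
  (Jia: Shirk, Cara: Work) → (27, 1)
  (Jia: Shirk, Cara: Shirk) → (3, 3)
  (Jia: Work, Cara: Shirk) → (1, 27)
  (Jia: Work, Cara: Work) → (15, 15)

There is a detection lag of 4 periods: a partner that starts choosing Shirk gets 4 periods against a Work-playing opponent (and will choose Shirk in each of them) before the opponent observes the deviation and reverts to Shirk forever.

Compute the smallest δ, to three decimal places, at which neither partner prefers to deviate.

Deviating for the 4 undetected periods gains 27−15 = 12 per period over cooperation, then loses 15−3 = 12 per period forever once punishment starts.
Gain: 12(1 + δ + … + δ^3); loss: 12·δ^4/(1−δ).
No profitable deviation ⇔ 12(1−δ^4) ≤ 12·δ^4, i.e. δ^4 ≥ 12/(12+12) = 1/2.
Hence δ ≥ (1/2)^(1/4) ≈ 0.841.

0.841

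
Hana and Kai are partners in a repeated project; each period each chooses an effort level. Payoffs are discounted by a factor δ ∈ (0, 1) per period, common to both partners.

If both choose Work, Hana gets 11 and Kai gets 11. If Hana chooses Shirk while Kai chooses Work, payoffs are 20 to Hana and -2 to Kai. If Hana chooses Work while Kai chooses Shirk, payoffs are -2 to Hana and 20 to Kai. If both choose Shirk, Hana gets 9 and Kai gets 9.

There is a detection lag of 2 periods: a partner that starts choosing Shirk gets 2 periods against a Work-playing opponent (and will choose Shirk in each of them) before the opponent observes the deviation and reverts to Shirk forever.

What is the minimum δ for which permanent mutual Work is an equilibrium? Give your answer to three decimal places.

The best deviation is to choose Shirk for all 2 undetected periods, earning 20 each, then 9 forever once detected.
Deviation value: 20(1−δ^2)/(1−δ) + 9δ^2/(1−δ); cooperation value: 11/(1−δ).
IC: 11 ≥ 20(1−δ^2) + 9δ^2 = 20 − 11δ^2.
So δ^2 ≥ 9/11, giving δ ≥ (9/11)^(1/2) ≈ 0.905.

0.905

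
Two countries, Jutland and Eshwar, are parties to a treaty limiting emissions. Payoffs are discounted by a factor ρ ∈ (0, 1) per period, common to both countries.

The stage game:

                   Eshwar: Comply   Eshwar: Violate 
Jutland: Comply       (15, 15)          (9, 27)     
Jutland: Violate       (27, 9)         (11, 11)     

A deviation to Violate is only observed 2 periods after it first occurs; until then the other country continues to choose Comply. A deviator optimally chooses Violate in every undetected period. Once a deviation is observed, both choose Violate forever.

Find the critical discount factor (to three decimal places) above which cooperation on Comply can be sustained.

A deviator earns 27 for 2 periods, then 11 forever; cooperating earns 15 forever. Multiplying the IC by (1−ρ):
15 ≥ 27(1−ρ^2) + 11ρ^2, so 16·ρ^2 ≥ 12 and ρ^2 ≥ 3/4.
ρ ≥ (3/4)^(1/2) ≈ 0.866.

0.866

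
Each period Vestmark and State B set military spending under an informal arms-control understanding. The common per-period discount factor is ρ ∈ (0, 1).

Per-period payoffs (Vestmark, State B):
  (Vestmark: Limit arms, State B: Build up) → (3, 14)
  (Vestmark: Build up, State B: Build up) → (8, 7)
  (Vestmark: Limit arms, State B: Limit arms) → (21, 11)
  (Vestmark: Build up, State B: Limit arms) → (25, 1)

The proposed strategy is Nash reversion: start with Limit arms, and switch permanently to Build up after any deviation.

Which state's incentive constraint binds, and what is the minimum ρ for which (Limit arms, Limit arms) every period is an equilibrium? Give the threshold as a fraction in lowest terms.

Vestmark's threshold: (25−21)/(25−8) = 4/17.
State B's threshold: (14−11)/(14−7) = 3/7.
4/17 < 3/7, so State B binds and ρ* = 3/7.

State B; ρ ≥ 3/7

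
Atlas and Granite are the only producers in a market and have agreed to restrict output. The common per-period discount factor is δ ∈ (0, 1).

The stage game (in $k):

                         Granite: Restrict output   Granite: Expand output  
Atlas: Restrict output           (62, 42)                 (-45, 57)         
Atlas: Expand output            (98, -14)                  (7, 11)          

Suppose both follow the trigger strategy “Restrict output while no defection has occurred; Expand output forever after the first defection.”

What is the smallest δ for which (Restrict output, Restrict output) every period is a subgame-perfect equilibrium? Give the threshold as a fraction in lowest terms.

For Atlas: deviation gain 98−62 = 36, per-period punishment loss 62−7 = 55. IC gives δ ≥ 36/91.
For Granite: gain 15, loss 31 per period, so δ ≥ 15/46.
The tighter constraint is Atlas's, so cooperation needs δ ≥ 36/91.

36/91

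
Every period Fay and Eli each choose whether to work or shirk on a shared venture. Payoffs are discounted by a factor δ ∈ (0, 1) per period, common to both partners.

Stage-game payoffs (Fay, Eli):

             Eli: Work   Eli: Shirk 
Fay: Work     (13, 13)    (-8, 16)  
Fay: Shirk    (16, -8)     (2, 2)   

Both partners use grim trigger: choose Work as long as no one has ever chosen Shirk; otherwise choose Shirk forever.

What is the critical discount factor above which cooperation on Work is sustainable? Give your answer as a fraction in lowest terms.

One-period gain from deviating is 16 − 13 = 3. The loss is 13 − 2 = 11 in every subsequent period, with present value 11·δ/(1−δ).
Deviation is unprofitable when 11·δ/(1−δ) ≥ 3, i.e. δ/(1−δ) ≥ 3/11.
Equivalently δ ≥ 3/(3+11) = 3/14.

3/14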